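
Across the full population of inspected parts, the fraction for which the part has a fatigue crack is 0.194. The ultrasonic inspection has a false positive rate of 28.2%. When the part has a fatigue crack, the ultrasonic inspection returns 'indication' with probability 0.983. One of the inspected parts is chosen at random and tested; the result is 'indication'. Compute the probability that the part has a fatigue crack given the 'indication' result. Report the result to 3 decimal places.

Write H for 'the part has a fatigue crack'. Prior odds H:¬H = 0.194/0.806 = 0.24069. For the 'indication' outcome, the likelihood ratio is 0.983/0.282 = 3.4858.
Posterior odds = 0.24069 × 3.4858 = 0.83902, so P(H|E) = 0.83902/(1+0.83902) = 0.456.

P(H | E) ≈ 0.456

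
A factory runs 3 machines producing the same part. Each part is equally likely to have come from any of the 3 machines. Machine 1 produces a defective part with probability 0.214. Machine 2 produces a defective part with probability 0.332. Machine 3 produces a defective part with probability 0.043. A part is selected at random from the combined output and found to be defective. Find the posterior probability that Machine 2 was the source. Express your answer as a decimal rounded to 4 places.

Tabulate prior·likelihood by source: [1] prior 0.333333, lik 0.214, product 0.07133; [2] prior 0.333333, lik 0.332, product 0.1107; [3] prior 0.333333, lik 0.043, product 0.01433.
Normalizing constant = 0.19633; the posterior for Machine 2 is its product over the sum, 0.1107/0.19633 = 0.5637.

Posterior probability ≈ 0.5637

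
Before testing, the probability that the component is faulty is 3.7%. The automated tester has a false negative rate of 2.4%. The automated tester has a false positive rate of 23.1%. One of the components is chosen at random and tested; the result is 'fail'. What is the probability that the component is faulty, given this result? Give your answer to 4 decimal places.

P(H | E) ≈ 0.1397

Let H be the event that the component is faulty. P(H) = 0.037, so P(¬H) = 0.963. With E the 'fail' result, P(E|H) = 0.976 and P(E|¬H) = 0.231.
P(E) = 0.976·0.037 + 0.231·0.963 = 0.036112 + 0.22245 = 0.25856.
By Bayes' theorem, P(H|E) = 0.036112 / 0.25856 = 0.1397.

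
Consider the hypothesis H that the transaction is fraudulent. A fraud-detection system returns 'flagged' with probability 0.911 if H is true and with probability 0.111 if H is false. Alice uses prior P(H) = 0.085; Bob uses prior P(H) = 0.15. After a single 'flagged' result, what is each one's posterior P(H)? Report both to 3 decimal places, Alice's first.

P('+'|H) = 0.911, P('+'|¬H) = 0.111.
Alice: numerator 0.911·0.085 = 0.077435; evidence = 0.077435+0.111·0.915 = 0.17900; posterior = 0.433.
Bob: numerator 0.911·0.15 = 0.13665; evidence = 0.13665+0.111·0.85 = 0.23100; posterior = 0.592.

Alice: 0.433; Bob: 0.592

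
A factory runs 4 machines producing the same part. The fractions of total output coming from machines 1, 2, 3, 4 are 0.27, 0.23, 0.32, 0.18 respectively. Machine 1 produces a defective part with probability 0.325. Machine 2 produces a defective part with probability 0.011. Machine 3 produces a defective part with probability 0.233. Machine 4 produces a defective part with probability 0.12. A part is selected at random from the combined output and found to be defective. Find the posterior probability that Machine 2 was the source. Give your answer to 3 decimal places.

P(defective|M1) = 0.325; P(defective|M2) = 0.011; P(defective|M3) = 0.233; P(defective|M4) = 0.12.
Prior × likelihood for each source: 0.27·0.325=0.08775, 0.23·0.011=0.002530, 0.32·0.233=0.07456, 0.18·0.12=0.02160. Summing gives P(defective) = 0.18644.
P(Machine 2 | defective) = 0.002530 / 0.18644 = 0.014.

Posterior probability ≈ 0.014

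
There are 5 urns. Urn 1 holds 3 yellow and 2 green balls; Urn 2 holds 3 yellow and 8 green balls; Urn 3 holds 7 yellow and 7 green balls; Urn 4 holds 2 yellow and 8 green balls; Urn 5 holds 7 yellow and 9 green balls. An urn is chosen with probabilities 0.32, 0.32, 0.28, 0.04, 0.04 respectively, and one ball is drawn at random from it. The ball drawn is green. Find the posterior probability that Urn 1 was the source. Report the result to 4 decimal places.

Posterior probability ≈ 0.2305

Tabulate prior·likelihood by source: [1] prior 0.32, lik 0.4, product 0.1280; [2] prior 0.32, lik 0.7273, product 0.2327; [3] prior 0.28, lik 0.5, product 0.1400; [4] prior 0.04, lik 0.8, product 0.03200; [5] prior 0.04, lik 0.5625, product 0.02250.
Normalizing constant = 0.55523; the posterior for Urn 1 is its product over the sum, 0.1280/0.55523 = 0.2305.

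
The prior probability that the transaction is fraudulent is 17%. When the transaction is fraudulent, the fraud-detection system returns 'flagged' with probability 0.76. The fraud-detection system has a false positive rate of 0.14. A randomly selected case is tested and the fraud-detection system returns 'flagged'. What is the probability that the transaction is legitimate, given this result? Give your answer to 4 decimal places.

P(¬H | E) ≈ 0.4735

Let H be the event that the transaction is fraudulent. P(H) = 0.17, so P(¬H) = 0.83. With E the 'flagged' result, P(E|H) = 0.76 and P(E|¬H) = 0.14.
P(E) = 0.76·0.17 + 0.14·0.83 = 0.12920 + 0.11620 = 0.24540.
By Bayes' theorem, P(H|E) = 0.12920 / 0.24540 = 0.5265. Hence P(¬H|E) = 1 − 0.5265 = 0.4735.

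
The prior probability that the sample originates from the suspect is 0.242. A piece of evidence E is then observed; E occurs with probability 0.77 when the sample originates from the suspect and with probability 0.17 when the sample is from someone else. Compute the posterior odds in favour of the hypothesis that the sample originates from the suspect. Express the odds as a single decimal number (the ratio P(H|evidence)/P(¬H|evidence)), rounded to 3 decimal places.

Prior odds = 0.242/(1−0.242) = 0.31926. In log-odds, ln(0.31926) = -1.1417.
Add log likelihood ratio: ln(4.5294) = 1.5106.
Posterior log-odds = 0.36885, so posterior odds = exp(0.36885) = 1.4461.

Posterior odds ≈ 1.446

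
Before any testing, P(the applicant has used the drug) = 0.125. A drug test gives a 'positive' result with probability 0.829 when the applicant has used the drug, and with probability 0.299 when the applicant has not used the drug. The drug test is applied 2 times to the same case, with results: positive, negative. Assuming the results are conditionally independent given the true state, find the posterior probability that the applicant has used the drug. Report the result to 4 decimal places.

With H the event that the applicant has used the drug, the joint likelihood of the observed sequence is P(data|H) = 0.829·0.171 = 0.14176 and P(data|¬H) = 0.299·0.701 = 0.20960.
Bayes: P(H|data) = 0.125·0.14176 / (0.125·0.14176 + 0.875·0.20960) = 0.017720/0.20112 = 0.0881.

Posterior P(H) ≈ 0.0881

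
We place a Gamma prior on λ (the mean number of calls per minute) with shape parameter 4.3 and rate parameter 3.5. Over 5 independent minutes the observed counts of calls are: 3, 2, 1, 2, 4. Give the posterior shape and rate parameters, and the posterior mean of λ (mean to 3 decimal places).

The Poisson likelihood adds the total count to the shape and the number of exposure periods to the rate. Here ∑xᵢ = 12 and n = 5, so shape 4.3→16.3 and rate 3.5→8.5.
Posterior mean = shape/rate = 16.3/8.5 = 1.918.

Posterior: Gamma(shape=16.3, rate=8.5); mean ≈ 1.918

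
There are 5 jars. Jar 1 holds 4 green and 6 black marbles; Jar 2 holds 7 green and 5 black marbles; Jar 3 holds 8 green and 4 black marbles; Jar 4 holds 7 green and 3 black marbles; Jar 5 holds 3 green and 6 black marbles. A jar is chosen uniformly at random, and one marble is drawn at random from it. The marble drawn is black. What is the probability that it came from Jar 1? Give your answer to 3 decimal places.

Posterior probability ≈ 0.259

P(black|Jar 1) = 0.6; P(black|Jar 2) = 0.4167; P(black|Jar 3) = 0.3333; P(black|Jar 4) = 0.3; P(black|Jar 5) = 0.6667.
Prior × likelihood for each source: 0.2·0.6=0.1200, 0.2·0.4167=0.08333, 0.2·0.3333=0.06667, 0.2·0.3=0.06000, 0.2·0.6667=0.1333. Summing gives P(black) = 0.46333.
P(Jar 1 | black) = 0.1200 / 0.46333 = 0.259.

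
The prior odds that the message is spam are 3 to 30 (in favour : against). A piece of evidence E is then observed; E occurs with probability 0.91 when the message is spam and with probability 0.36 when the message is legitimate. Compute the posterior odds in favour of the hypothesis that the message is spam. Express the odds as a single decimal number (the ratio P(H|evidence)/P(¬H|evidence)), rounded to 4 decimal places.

Prior odds = 3/30 = 0.10000. In log-odds, ln(0.10000) = -2.3026.
Add log likelihood ratio: ln(2.5278) = 0.92734.
Posterior log-odds = -1.3752, so posterior odds = exp(-1.3752) = 0.25278.

Posterior odds ≈ 0.2528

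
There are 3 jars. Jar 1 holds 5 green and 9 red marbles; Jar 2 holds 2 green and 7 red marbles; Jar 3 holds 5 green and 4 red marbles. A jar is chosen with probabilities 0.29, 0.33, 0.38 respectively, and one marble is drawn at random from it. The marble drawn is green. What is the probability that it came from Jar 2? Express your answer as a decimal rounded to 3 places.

Tabulate prior·likelihood by source: [1] prior 0.29, lik 0.3571, product 0.1036; [2] prior 0.33, lik 0.2222, product 0.07333; [3] prior 0.38, lik 0.5556, product 0.2111.
Normalizing constant = 0.38802; the posterior for Jar 2 is its product over the sum, 0.07333/0.38802 = 0.189.

Posterior probability ≈ 0.189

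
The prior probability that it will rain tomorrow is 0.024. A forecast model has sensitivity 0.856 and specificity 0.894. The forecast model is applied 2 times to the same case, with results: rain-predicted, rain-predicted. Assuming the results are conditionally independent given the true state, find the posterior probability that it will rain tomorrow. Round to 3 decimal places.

Posterior P(H) ≈ 0.616

Let H be the event that it will rain tomorrow; start with P(H) = 0.024. P('rain-predicted'|H) = 0.856, P('rain-predicted'|¬H) = 0.106.
Update on result 1 ('rain-predicted'): P(H) ← 0.856·0.0240 / (0.856·0.0240 + 0.106·0.9760) = 0.020544/0.12400 = 0.1657.
Update on result 2 ('rain-predicted'): P(H) ← 0.856·0.1657 / (0.856·0.1657 + 0.106·0.8343) = 0.14182/0.23026 = 0.6159.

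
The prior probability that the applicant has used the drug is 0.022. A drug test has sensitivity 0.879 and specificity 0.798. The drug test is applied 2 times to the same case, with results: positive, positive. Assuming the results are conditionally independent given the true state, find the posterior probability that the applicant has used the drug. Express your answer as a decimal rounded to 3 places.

With H the event that the applicant has used the drug, the joint likelihood of the observed sequence is P(data|H) = 0.879·0.879 = 0.77264 and P(data|¬H) = 0.202·0.202 = 0.040804.
Bayes: P(H|data) = 0.022·0.77264 / (0.022·0.77264 + 0.978·0.040804) = 0.016998/0.056904 = 0.2987.

Posterior P(H) ≈ 0.299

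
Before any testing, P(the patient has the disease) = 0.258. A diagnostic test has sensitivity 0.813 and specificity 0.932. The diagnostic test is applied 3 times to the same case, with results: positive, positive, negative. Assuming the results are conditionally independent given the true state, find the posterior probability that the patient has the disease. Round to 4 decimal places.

Posterior P(H) ≈ 0.9089

With H the event that the patient has the disease, the joint likelihood of the observed sequence is P(data|H) = 0.813·0.813·0.187 = 0.12360 and P(data|¬H) = 0.068·0.068·0.932 = 0.0043096.
Bayes: P(H|data) = 0.258·0.12360 / (0.258·0.12360 + 0.742·0.0043096) = 0.031889/0.035087 = 0.9089.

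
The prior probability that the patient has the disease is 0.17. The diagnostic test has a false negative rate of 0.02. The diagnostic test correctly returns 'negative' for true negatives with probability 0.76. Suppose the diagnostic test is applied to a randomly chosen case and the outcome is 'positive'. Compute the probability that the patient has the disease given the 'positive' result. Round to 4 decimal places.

P(H | E) ≈ 0.4554

Let H be the event that the patient has the disease. P(H) = 0.17, so P(¬H) = 0.83. With E the 'positive' result, P(E|H) = 0.98 and P(E|¬H) = 0.24.
P(E) = 0.98·0.17 + 0.24·0.83 = 0.16660 + 0.19920 = 0.36580.
By Bayes' theorem, P(H|E) = 0.16660 / 0.36580 = 0.4554.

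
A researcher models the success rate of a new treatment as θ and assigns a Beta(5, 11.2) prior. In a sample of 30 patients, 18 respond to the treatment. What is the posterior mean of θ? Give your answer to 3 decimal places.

The binomial likelihood is conjugate to the Beta prior: with 18 successes and 12 failures, the posterior is Beta(5+18, 11.2+12) = Beta(23, 23.2).
Posterior mean = α/(α+β) = 23/46.2 = 0.498.

Posterior mean ≈ 0.498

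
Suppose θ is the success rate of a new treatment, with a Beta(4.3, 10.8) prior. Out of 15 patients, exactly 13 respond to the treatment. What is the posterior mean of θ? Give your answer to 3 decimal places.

Posterior mean ≈ 0.575

Observing 13 successes and 2 failures updates Beta(4.3, 10.8) by adding the success and failure counts to the two shape parameters: α = 4.3+13 = 17.3, β = 10.8+2 = 12.8.
E[θ | data] = 17.3/(17.3+12.8) = 0.575.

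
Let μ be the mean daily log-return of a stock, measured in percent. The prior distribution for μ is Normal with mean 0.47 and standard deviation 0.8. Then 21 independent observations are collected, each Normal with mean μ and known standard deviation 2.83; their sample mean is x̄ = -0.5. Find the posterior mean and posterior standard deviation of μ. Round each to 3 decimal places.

Prior precision 1/τ₀² = 1/0.8² = 1.56250; data precision n/σ² = 21/2.83² = 2.62208.
Posterior precision = 1.56250 + 2.62208 = 4.18458, giving posterior SD = 1/√4.18458 = 0.489.
Posterior mean = (1.56250·0.47 + 2.62208·-0.5) / 4.18458 = -0.138.

Posterior mean ≈ -0.138; posterior SD ≈ 0.489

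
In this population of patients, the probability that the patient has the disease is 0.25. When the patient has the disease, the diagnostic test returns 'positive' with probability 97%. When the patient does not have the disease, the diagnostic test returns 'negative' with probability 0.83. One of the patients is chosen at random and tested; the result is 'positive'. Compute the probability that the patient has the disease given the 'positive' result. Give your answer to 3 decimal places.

P(H | E) ≈ 0.655

Let H be the event that the patient has the disease. P(H) = 0.25, so P(¬H) = 0.75. With E the 'positive' result, P(E|H) = 0.97 and P(E|¬H) = 0.17.
P(E) = 0.97·0.25 + 0.17·0.75 = 0.24250 + 0.12750 = 0.37000.
By Bayes' theorem, P(H|E) = 0.24250 / 0.37000 = 0.655.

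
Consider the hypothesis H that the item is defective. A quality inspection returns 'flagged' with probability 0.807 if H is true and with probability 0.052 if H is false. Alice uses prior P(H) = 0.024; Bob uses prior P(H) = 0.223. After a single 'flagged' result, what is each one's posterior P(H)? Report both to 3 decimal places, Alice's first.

Alice: 0.276; Bob: 0.817

P('+'|H) = 0.807, P('+'|¬H) = 0.052.
Alice: numerator 0.807·0.024 = 0.019368; evidence = 0.019368+0.052·0.976 = 0.070120; posterior = 0.276.
Bob: numerator 0.807·0.223 = 0.17996; evidence = 0.17996+0.052·0.777 = 0.22037; posterior = 0.817.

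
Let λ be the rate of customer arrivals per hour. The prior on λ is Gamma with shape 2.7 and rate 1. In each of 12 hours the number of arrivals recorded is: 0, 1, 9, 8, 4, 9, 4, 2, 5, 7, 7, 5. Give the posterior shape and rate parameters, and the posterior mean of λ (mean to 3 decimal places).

The Poisson likelihood adds the total count to the shape and the number of exposure periods to the rate. Here ∑xᵢ = 61 and n = 12, so shape 2.7→63.7 and rate 1→13.
E[λ | data] = 63.7/13 = 4.900.

Posterior: Gamma(shape=63.7, rate=13); mean ≈ 4.900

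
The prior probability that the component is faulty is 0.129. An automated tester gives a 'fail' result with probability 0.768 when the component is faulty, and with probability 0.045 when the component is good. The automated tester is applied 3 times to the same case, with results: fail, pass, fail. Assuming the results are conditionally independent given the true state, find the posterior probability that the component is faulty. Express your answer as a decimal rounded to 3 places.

Posterior P(H) ≈ 0.913

With H the event that the component is faulty, the joint likelihood of the observed sequence is P(data|H) = 0.768·0.232·0.768 = 0.13684 and P(data|¬H) = 0.045·0.955·0.045 = 0.0019339.
Bayes: P(H|data) = 0.129·0.13684 / (0.129·0.13684 + 0.871·0.0019339) = 0.017652/0.019337 = 0.9129.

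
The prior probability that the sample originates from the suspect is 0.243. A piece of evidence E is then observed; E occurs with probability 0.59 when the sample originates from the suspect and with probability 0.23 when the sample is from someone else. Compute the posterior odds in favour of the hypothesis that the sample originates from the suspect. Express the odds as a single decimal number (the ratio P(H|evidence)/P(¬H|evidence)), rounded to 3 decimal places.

Posterior odds ≈ 0.823

Prior odds = 0.243/(1−0.243) = 0.32100. In log-odds, ln(0.32100) = -1.1363.
Add log likelihood ratio: ln(2.5652) = 0.94204.
Posterior log-odds = -0.19426, so posterior odds = exp(-0.19426) = 0.82344.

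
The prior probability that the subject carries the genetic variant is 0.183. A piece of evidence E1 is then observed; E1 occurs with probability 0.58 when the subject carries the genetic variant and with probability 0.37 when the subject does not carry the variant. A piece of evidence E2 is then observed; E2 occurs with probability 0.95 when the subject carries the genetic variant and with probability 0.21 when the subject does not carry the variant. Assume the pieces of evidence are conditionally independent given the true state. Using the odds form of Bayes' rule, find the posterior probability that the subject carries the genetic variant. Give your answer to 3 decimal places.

Posterior probability ≈ 0.614

Prior odds = 0.183/(1−0.183) = 0.22399. In log-odds, ln(0.22399) = -1.4962.
Add log likelihood ratios: ln(1.5676) + ln(4.5238) = 1.9589.
Posterior log-odds = 0.46273, so posterior odds = exp(0.46273) = 1.5884. Converting, P(H|E) = 1.5884/2.5884 = 0.614.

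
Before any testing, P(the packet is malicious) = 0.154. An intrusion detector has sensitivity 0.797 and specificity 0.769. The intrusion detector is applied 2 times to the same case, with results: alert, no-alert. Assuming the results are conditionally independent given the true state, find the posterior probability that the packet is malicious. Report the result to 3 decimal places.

With H the event that the packet is malicious, the joint likelihood of the observed sequence is P(data|H) = 0.797·0.203 = 0.16179 and P(data|¬H) = 0.231·0.769 = 0.17764.
Bayes: P(H|data) = 0.154·0.16179 / (0.154·0.16179 + 0.846·0.17764) = 0.024916/0.17520 = 0.1422.

Posterior P(H) ≈ 0.142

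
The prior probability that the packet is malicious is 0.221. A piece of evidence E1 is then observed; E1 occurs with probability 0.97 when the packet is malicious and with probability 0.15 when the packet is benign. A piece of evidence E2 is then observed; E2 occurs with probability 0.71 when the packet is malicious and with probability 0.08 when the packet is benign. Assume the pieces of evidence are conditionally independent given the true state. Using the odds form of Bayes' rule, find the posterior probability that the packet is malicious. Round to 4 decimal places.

Prior odds = 0.221/(1−0.221) = 0.28370.
Likelihood ratio for E1 = 0.97/0.15 = 6.4667.
Likelihood ratio for E2 = 0.71/0.08 = 8.8750.
Posterior odds = prior odds × LR₁ × LR₂ = 16.282.
Posterior probability = odds/(1+odds) = 16.282/17.282 = 0.9421.

Posterior probability ≈ 0.9421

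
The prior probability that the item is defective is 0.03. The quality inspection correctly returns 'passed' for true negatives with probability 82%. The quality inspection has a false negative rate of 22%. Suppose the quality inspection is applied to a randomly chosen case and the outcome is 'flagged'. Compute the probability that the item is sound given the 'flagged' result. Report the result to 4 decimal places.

P(¬H | E) ≈ 0.8818

Let H be the event that the item is defective. P(H) = 0.03, so P(¬H) = 0.97. With E the 'flagged' result, P(E|H) = 0.78 and P(E|¬H) = 0.18.
P(E) = 0.78·0.03 + 0.18·0.97 = 0.023400 + 0.17460 = 0.19800.
By Bayes' theorem, P(H|E) = 0.023400 / 0.19800 = 0.1182. Hence P(¬H|E) = 1 − 0.1182 = 0.8818.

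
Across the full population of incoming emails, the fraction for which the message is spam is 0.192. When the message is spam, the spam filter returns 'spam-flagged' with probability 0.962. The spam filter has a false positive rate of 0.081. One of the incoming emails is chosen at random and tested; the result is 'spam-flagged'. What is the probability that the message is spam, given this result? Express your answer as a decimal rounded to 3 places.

Write H for 'the message is spam'. Prior odds H:¬H = 0.192/0.808 = 0.23762. For the 'spam-flagged' outcome, the likelihood ratio is 0.962/0.081 = 11.877.
Posterior odds = 0.23762 × 11.877 = 2.8221, so P(H|E) = 2.8221/(1+2.8221) = 0.738.

P(H | E) ≈ 0.738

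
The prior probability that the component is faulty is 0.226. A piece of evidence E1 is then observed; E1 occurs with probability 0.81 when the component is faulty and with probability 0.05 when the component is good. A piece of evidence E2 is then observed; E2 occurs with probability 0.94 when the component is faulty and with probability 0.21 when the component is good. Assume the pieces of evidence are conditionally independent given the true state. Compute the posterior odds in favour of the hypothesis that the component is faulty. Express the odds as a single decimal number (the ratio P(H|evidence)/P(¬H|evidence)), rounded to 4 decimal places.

Posterior odds ≈ 21.1734

Prior odds = 0.226/(1−0.226) = 0.29199.
Likelihood ratio for E1 = 0.81/0.05 = 16.200.
Likelihood ratio for E2 = 0.94/0.21 = 4.4762.
Posterior odds = prior odds × LR₁ × LR₂ = 21.173.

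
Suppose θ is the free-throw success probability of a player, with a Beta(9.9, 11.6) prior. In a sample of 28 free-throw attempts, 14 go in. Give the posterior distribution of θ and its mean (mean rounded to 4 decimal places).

Observing 14 successes and 14 failures updates Beta(9.9, 11.6) by adding the success and failure counts to the two shape parameters: α = 9.9+14 = 23.9, β = 11.6+14 = 25.6.
Posterior mean = α/(α+β) = 23.9/49.5 = 0.4828.

Posterior: Beta(23.9, 25.6); mean ≈ 0.4828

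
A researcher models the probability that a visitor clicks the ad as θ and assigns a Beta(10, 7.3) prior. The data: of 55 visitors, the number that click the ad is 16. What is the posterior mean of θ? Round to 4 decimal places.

Posterior mean ≈ 0.3596

Observing 16 successes and 39 failures updates Beta(10, 7.3) by adding the success and failure counts to the two shape parameters: α = 10+16 = 26, β = 7.3+39 = 46.3.
E[θ | data] = 26/(26+46.3) = 0.3596.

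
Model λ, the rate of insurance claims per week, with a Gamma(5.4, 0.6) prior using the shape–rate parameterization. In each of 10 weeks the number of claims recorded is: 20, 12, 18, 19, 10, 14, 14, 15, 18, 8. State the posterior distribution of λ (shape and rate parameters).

Total count ∑xᵢ = 148 over n = 10 weeks.
Gamma is conjugate to the Poisson likelihood: posterior is Gamma(shape = 5.4+148 = 153.4, rate = 0.6+10 = 10.6).

Posterior: Gamma(shape=153.4, rate=10.6)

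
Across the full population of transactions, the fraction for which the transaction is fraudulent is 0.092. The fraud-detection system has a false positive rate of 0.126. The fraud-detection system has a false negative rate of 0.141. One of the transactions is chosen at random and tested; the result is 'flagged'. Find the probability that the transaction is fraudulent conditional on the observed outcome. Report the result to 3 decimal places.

P(H | E) ≈ 0.409

Write H for 'the transaction is fraudulent'. Prior odds H:¬H = 0.092/0.908 = 0.10132. For the 'flagged' outcome, the likelihood ratio is 0.859/0.126 = 6.8175.
Posterior odds = 0.10132 × 6.8175 = 0.69076, so P(H|E) = 0.69076/(1+0.69076) = 0.409.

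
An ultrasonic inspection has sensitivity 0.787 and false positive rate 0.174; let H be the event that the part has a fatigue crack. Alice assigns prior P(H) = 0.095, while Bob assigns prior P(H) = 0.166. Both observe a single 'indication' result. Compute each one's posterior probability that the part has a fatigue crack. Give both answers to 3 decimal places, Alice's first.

P('+'|H) = 0.787, P('+'|¬H) = 0.174.
Alice: numerator 0.787·0.095 = 0.074765; evidence = 0.074765+0.174·0.905 = 0.23223; posterior = 0.322.
Bob: numerator 0.787·0.166 = 0.13064; evidence = 0.13064+0.174·0.834 = 0.27576; posterior = 0.474.

Alice: 0.322; Bob: 0.474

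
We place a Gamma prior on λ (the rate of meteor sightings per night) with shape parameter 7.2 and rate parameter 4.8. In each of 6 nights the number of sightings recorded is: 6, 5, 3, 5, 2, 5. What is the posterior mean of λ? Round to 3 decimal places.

Posterior mean ≈ 3.074

Total count ∑xᵢ = 26 over n = 6 nights.
Gamma is conjugate to the Poisson likelihood: posterior is Gamma(shape = 7.2+26 = 33.2, rate = 4.8+6 = 10.8).
Posterior mean = shape/rate = 33.2/10.8 = 3.074.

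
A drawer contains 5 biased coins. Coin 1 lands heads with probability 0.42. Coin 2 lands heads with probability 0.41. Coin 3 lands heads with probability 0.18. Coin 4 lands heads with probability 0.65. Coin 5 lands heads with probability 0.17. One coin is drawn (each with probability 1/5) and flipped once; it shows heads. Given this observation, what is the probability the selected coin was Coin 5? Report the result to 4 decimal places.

Tabulate prior·likelihood by source: [1] prior 0.2, lik 0.42, product 0.08400; [2] prior 0.2, lik 0.41, product 0.08200; [3] prior 0.2, lik 0.18, product 0.03600; [4] prior 0.2, lik 0.65, product 0.1300; [5] prior 0.2, lik 0.17, product 0.03400.
Normalizing constant = 0.36600; the posterior for Coin 5 is its product over the sum, 0.03400/0.36600 = 0.0929.

Posterior probability ≈ 0.0929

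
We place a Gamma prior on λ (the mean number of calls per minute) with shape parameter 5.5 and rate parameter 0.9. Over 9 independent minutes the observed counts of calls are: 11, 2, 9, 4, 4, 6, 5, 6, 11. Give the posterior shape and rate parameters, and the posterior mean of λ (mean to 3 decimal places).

Posterior: Gamma(shape=63.5, rate=9.9); mean ≈ 6.414

Total count ∑xᵢ = 58 over n = 9 minutes.
Gamma is conjugate to the Poisson likelihood: posterior is Gamma(shape = 5.5+58 = 63.5, rate = 0.9+9 = 9.9).
Posterior mean = shape/rate = 63.5/9.9 = 6.414.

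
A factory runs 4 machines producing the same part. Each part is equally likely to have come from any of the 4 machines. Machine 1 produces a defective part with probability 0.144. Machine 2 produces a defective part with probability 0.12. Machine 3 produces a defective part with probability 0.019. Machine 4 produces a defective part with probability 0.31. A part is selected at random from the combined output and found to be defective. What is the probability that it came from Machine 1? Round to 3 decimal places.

P(defective|M1) = 0.144; P(defective|M2) = 0.12; P(defective|M3) = 0.019; P(defective|M4) = 0.31.
Prior × likelihood for each source: 0.25·0.144=0.03600, 0.25·0.12=0.03000, 0.25·0.019=0.004750, 0.25·0.31=0.07750. Summing gives P(defective) = 0.14825.
P(Machine 1 | defective) = 0.03600 / 0.14825 = 0.243.

Posterior probability ≈ 0.243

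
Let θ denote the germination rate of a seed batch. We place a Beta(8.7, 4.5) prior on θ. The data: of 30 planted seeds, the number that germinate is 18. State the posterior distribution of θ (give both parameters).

Observing 18 successes and 12 failures updates Beta(8.7, 4.5) by adding the success and failure counts to the two shape parameters: α = 8.7+18 = 26.7, β = 4.5+12 = 16.5.

Posterior: Beta(26.7, 16.5)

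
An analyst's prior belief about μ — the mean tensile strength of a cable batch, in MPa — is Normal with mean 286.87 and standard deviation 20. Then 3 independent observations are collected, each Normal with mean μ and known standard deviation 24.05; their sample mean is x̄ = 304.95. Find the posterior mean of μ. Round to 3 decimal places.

With known σ, the Normal prior is conjugate. Weight on the data is w = (n/σ²)/(n/σ² + 1/τ₀²) = 0.00518670/(0.00518670+0.00250000) = 0.67476.
Posterior mean = w·x̄ + (1−w)·μ₀ = 0.67476·304.95 + 0.32524·286.87 = 299.070.

Posterior mean ≈ 299.070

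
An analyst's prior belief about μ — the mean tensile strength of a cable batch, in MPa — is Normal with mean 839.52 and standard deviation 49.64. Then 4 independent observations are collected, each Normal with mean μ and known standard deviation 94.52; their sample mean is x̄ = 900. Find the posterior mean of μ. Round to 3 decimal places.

With known σ, the Normal prior is conjugate. Weight on the data is w = (n/σ²)/(n/σ² + 1/τ₀²) = 0.00044773/(0.00044773+0.00040582) = 0.52455.
Posterior mean = w·x̄ + (1−w)·μ₀ = 0.52455·900 + 0.47545·839.52 = 871.245.

Posterior mean ≈ 871.245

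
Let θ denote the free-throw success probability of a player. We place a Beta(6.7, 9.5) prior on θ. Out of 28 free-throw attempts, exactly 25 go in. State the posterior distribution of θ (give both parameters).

Posterior: Beta(31.7, 12.5)

The binomial likelihood is conjugate to the Beta prior: with 25 successes and 3 failures, the posterior is Beta(6.7+25, 9.5+3) = Beta(31.7, 12.5).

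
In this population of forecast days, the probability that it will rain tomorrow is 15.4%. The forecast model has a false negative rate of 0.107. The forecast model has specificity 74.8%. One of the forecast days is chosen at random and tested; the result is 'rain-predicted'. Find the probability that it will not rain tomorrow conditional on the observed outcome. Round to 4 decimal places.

Write H for 'it will rain tomorrow'. Prior odds H:¬H = 0.154/0.846 = 0.18203. For the 'rain-predicted' outcome, the likelihood ratio is 0.893/0.252 = 3.5437.
Posterior odds = 0.18203 × 3.5437 = 0.64506, so P(H|E) = 0.64506/(1+0.64506) = 0.3921. Then P(¬H|E) = 1 − 0.3921 = 0.6079.

P(¬H | E) ≈ 0.6079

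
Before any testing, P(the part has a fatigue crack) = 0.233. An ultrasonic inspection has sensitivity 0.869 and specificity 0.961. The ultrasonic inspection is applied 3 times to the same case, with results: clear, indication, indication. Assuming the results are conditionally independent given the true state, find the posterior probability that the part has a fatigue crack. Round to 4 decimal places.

With H the event that the part has a fatigue crack, the joint likelihood of the observed sequence is P(data|H) = 0.131·0.869·0.869 = 0.098926 and P(data|¬H) = 0.961·0.039·0.039 = 0.0014617.
Bayes: P(H|data) = 0.233·0.098926 / (0.233·0.098926 + 0.767·0.0014617) = 0.023050/0.024171 = 0.9536.

Posterior P(H) ≈ 0.9536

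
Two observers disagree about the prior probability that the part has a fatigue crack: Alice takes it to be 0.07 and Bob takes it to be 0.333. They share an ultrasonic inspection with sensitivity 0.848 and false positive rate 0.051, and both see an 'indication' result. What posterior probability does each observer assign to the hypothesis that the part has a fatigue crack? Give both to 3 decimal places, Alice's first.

P('+'|H) = 0.848, P('+'|¬H) = 0.051.
Alice: numerator 0.848·0.07 = 0.059360; evidence = 0.059360+0.051·0.93 = 0.10679; posterior = 0.556.
Bob: numerator 0.848·0.333 = 0.28238; evidence = 0.28238+0.051·0.667 = 0.31640; posterior = 0.892.

Alice: 0.556; Bob: 0.892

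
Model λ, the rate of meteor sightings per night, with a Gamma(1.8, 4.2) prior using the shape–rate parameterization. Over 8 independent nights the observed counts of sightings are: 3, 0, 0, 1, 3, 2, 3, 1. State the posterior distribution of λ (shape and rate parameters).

Total count ∑xᵢ = 13 over n = 8 nights.
Gamma is conjugate to the Poisson likelihood: posterior is Gamma(shape = 1.8+13 = 14.8, rate = 4.2+8 = 12.2).

Posterior: Gamma(shape=14.8, rate=12.2)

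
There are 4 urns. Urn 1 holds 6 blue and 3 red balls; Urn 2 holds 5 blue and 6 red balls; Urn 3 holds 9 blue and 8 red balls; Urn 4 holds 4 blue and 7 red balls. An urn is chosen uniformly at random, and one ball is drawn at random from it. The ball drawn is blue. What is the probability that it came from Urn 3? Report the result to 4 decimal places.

P(blue|Urn 1) = 0.6667; P(blue|Urn 2) = 0.4545; P(blue|Urn 3) = 0.5294; P(blue|Urn 4) = 0.3636.
Prior × likelihood for each source: 0.25·0.6667=0.1667, 0.25·0.4545=0.1136, 0.25·0.5294=0.1324, 0.25·0.3636=0.09091. Summing gives P(blue) = 0.50357.
P(Urn 3 | blue) = 0.1324 / 0.50357 = 0.2628.

Posterior probability ≈ 0.2628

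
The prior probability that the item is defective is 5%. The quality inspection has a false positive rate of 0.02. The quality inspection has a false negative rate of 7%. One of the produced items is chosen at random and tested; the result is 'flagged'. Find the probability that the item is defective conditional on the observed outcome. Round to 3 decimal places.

Write H for 'the item is defective'. Prior odds H:¬H = 0.05/0.95 = 0.052632. For the 'flagged' outcome, the likelihood ratio is 0.93/0.02 = 46.500.
Posterior odds = 0.052632 × 46.500 = 2.4474, so P(H|E) = 2.4474/(1+2.4474) = 0.710.

P(H | E) ≈ 0.710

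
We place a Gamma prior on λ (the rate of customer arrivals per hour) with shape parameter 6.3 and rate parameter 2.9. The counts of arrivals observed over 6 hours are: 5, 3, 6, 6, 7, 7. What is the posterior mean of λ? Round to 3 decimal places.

Total count ∑xᵢ = 34 over n = 6 hours.
Gamma is conjugate to the Poisson likelihood: posterior is Gamma(shape = 6.3+34 = 40.3, rate = 2.9+6 = 8.9).
Posterior mean = shape/rate = 40.3/8.9 = 4.528.

Posterior mean ≈ 4.528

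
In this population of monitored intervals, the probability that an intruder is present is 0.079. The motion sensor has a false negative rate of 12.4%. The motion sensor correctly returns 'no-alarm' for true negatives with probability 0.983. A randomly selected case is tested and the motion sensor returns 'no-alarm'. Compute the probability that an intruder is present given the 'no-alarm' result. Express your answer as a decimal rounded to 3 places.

P(H | E) ≈ 0.011

Write H for 'an intruder is present'. Prior odds H:¬H = 0.079/0.921 = 0.085776. For the 'no-alarm' outcome, the likelihood ratio is 0.124/0.983 = 0.12614.
Posterior odds = 0.085776 × 0.12614 = 0.010820, so P(H|E) = 0.010820/(1+0.010820) = 0.011.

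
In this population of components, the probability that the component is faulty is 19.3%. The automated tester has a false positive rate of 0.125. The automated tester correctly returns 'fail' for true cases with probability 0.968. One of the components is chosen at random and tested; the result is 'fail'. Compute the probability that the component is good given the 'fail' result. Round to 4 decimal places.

P(¬H | E) ≈ 0.3506

Let H be the event that the component is faulty. P(H) = 0.193, so P(¬H) = 0.807. With E the 'fail' result, P(E|H) = 0.968 and P(E|¬H) = 0.125.
P(E) = 0.968·0.193 + 0.125·0.807 = 0.18682 + 0.10087 = 0.28770.
By Bayes' theorem, P(H|E) = 0.18682 / 0.28770 = 0.6494. Hence P(¬H|E) = 1 − 0.6494 = 0.3506.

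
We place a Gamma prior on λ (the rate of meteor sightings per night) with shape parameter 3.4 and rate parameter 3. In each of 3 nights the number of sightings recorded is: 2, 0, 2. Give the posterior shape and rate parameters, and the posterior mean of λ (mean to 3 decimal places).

Total count ∑xᵢ = 4 over n = 3 nights.
Gamma is conjugate to the Poisson likelihood: posterior is Gamma(shape = 3.4+4 = 7.4, rate = 3+3 = 6).
E[λ | data] = 7.4/6 = 1.233.

Posterior: Gamma(shape=7.4, rate=6); mean ≈ 1.233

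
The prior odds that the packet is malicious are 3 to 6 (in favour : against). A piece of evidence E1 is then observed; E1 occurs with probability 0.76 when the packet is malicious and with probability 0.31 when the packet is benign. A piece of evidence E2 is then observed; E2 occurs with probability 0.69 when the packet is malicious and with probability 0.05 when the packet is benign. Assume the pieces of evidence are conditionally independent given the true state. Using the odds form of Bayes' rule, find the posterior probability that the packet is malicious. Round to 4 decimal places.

Prior odds = 3/6 = 0.50000. In log-odds, ln(0.50000) = -0.69315.
Add log likelihood ratios: ln(2.4516) + ln(13.800) = 3.5214.
Posterior log-odds = 2.8283, so posterior odds = exp(2.8283) = 16.916. Converting, P(H|E) = 16.916/17.916 = 0.9442.

Posterior probability ≈ 0.9442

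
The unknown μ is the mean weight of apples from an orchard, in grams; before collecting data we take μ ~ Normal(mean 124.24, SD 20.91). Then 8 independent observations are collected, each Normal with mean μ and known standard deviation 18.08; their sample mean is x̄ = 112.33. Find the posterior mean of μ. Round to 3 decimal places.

Posterior mean ≈ 113.348

Prior precision 1/τ₀² = 1/20.91² = 0.00228714; data precision n/σ² = 8/18.08² = 0.0244733.
Posterior precision = 0.00228714 + 0.0244733 = 0.0267605.
Posterior mean = (0.00228714·124.24 + 0.0244733·112.33) / 0.0267605 = 113.348.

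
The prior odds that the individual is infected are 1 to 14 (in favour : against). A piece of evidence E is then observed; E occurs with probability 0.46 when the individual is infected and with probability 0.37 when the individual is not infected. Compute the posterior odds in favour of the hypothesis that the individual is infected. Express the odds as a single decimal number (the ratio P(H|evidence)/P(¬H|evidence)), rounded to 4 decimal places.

Posterior odds ≈ 0.0888

Prior odds = 1/14 = 0.071429.
Likelihood ratio for E = 0.46/0.37 = 1.2432.
Posterior odds = prior odds × LR = 0.088803.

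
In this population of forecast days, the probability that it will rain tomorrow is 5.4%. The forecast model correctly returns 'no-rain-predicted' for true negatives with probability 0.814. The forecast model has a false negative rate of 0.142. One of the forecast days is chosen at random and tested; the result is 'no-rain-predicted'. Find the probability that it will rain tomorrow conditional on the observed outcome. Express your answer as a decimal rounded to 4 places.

P(H | E) ≈ 0.0099

Write H for 'it will rain tomorrow'. Prior odds H:¬H = 0.054/0.946 = 0.057082. For the 'no-rain-predicted' outcome, the likelihood ratio is 0.142/0.814 = 0.17445.
Posterior odds = 0.057082 × 0.17445 = 0.0099579, so P(H|E) = 0.0099579/(1+0.0099579) = 0.0099.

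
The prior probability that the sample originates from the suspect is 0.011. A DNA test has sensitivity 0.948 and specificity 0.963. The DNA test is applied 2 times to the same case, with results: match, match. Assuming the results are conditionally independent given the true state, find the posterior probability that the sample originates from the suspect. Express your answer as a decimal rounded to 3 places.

Posterior P(H) ≈ 0.880

Let H be the event that the sample originates from the suspect; start with P(H) = 0.011. P('match'|H) = 0.948, P('match'|¬H) = 0.037.
Update on result 1 ('match'): P(H) ← 0.948·0.0110 / (0.948·0.0110 + 0.037·0.9890) = 0.010428/0.047021 = 0.2218.
Update on result 2 ('match'): P(H) ← 0.948·0.2218 / (0.948·0.2218 + 0.037·0.7782) = 0.21024/0.23904 = 0.8795.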